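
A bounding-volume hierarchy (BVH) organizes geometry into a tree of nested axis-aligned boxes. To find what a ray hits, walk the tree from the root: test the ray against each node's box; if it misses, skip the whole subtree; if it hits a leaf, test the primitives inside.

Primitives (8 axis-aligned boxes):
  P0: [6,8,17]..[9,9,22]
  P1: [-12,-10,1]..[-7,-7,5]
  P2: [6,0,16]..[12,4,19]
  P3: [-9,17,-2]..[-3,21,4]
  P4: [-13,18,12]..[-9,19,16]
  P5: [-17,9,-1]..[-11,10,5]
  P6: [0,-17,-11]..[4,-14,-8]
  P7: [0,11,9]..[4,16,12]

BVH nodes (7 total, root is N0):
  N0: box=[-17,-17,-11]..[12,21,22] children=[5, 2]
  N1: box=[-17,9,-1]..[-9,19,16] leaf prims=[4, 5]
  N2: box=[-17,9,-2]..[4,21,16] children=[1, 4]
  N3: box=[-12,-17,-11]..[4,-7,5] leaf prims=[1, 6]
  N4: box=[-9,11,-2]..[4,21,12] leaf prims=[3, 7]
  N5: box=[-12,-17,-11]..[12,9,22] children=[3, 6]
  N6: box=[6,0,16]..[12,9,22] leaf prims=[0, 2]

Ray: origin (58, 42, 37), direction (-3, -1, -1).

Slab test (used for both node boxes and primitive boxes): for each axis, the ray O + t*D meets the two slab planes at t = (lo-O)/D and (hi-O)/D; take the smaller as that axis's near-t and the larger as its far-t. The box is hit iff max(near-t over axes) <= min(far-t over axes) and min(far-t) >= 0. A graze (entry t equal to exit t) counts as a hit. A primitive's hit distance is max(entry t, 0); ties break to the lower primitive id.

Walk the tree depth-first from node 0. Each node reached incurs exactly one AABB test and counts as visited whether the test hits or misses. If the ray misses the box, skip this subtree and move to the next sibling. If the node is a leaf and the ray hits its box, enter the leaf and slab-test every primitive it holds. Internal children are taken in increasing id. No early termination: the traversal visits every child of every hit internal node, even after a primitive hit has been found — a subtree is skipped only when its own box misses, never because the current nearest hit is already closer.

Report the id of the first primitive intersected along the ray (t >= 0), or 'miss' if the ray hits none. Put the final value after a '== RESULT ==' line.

Trace the traversal:
N0 x:[46/3,25] y:[21,59] z:[15,48] -> hit [21,25], descend [2, 5]
  N2 x:[18,25] y:[21,33] z:[21,39] -> hit [21,25], descend [1, 4]
    N1 x:[67/3,25] y:[23,33] z:[21,38] -> hit [23,25] leaf, test {P4@t=23, P5(miss)}
    N4 x:[18,67/3] y:[21,31] z:[25,39] -> miss, prune
  N5 x:[46/3,70/3] y:[33,59] z:[15,48] -> miss, prune

Visited [0, 2, 1, 4, 5]. Tests: 5 box, 1 leaf. Nearest: P4.

== RESULT ==
4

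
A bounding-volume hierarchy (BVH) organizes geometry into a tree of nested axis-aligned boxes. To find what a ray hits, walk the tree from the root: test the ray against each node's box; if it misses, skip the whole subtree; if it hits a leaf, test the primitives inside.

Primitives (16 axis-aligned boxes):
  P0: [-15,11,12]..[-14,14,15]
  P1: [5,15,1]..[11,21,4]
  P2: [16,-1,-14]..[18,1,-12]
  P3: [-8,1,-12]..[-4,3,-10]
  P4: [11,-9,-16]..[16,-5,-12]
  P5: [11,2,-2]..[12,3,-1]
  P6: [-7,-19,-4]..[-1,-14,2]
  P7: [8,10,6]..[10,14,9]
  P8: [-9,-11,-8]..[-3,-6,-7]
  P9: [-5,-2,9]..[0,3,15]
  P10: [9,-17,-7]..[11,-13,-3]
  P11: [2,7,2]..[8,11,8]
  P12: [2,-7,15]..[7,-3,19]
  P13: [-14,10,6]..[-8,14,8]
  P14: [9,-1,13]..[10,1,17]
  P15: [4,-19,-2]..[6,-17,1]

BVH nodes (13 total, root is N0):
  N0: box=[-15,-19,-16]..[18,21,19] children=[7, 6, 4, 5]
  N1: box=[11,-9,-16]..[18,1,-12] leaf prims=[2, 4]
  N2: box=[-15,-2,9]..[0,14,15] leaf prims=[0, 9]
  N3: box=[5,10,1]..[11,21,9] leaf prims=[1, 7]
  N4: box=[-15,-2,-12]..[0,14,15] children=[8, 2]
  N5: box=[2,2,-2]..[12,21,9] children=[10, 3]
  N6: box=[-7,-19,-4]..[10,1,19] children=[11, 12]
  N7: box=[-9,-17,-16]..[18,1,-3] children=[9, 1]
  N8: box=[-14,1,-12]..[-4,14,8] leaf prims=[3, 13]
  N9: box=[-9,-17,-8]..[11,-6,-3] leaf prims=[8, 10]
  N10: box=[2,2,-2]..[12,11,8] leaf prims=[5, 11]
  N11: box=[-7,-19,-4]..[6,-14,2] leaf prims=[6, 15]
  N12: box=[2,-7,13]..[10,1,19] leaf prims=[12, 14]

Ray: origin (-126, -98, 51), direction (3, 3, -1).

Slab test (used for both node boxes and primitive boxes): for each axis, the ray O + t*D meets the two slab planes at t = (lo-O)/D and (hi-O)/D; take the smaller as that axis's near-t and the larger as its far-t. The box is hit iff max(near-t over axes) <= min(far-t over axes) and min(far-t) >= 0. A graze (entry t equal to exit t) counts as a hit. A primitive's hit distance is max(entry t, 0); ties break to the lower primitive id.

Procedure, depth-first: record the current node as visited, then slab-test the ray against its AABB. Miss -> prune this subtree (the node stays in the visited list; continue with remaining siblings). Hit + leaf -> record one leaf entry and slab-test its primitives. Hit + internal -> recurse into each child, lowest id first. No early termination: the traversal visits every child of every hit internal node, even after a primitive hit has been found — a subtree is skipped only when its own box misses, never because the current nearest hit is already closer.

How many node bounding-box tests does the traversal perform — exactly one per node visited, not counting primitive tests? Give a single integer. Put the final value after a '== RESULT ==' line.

Walk:
N0 x:[37,48] y:[79/3,119/3] z:[32,67] -> hit [37,119/3], descend [4, 5, 6, 7]
  N4 x:[37,42] y:[32,112/3] z:[36,63] -> hit [37,112/3], descend [2, 8]
    N2 x:[37,42] y:[32,112/3] z:[36,42] -> hit [37,112/3] leaf, test {P0@t=37, P9(miss)}
    N8 x:[112/3,122/3] y:[33,112/3] z:[43,63] -> miss, prune
  N5 x:[128/3,46] y:[100/3,119/3] z:[42,53] -> miss, prune
  N6 x:[119/3,136/3] y:[79/3,33] z:[32,55] -> miss, prune
  N7 x:[39,48] y:[27,33] z:[54,67] -> miss, prune

Visited [0, 4, 2, 8, 5, 6, 7]. Tests: 7 box, 1 leaf. Nearest: P0.

== RESULT ==
7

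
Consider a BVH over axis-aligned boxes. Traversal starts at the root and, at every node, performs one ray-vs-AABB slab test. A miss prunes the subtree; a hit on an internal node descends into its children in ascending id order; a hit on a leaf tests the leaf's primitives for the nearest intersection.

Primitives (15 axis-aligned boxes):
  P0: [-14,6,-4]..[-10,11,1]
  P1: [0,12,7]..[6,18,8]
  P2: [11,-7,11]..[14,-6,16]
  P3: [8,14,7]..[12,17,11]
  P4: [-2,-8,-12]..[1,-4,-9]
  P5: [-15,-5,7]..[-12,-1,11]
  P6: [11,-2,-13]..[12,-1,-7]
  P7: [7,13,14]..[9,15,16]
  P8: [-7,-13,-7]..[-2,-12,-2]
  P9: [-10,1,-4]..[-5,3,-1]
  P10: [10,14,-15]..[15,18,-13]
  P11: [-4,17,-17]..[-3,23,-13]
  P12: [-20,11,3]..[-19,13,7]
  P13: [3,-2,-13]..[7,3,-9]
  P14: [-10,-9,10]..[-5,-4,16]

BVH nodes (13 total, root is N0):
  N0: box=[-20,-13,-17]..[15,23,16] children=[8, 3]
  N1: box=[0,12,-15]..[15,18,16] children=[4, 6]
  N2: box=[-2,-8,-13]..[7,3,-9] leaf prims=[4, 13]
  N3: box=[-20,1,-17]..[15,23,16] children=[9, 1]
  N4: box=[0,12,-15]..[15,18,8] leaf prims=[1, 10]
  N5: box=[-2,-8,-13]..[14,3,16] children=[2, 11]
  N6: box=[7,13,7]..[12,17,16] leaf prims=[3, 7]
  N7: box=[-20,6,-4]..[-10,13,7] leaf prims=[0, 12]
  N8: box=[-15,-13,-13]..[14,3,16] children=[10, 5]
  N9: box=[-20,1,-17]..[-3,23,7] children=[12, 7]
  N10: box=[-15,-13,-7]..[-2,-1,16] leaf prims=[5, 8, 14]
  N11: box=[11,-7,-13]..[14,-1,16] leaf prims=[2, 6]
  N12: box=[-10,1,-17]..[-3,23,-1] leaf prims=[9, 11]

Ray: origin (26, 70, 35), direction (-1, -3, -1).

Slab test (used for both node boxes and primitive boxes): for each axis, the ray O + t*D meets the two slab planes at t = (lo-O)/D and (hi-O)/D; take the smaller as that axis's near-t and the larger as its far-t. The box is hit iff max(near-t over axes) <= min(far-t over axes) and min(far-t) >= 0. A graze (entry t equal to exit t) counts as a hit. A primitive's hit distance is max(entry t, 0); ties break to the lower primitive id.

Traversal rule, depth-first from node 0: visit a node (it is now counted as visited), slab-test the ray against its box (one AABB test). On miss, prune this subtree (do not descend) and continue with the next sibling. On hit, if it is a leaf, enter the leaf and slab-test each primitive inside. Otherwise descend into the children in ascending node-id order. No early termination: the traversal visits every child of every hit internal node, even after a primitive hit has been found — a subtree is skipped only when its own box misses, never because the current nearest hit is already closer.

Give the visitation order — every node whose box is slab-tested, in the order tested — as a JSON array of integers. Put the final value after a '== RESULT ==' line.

Traverse from the root:
N0 x:[11,46] y:[47/3,83/3] z:[19,52] -> hit [19,83/3], descend [3, 8]
  N3 x:[11,46] y:[47/3,23] z:[19,52] -> hit [19,23], descend [1, 9]
    N1 x:[11,26] y:[52/3,58/3] z:[19,50] -> hit [19,58/3], descend [4, 6]
      N4 x:[11,26] y:[52/3,58/3] z:[27,50] -> miss, prune
      N6 x:[14,19] y:[53/3,19] z:[19,28] -> hit [19,19] leaf, test {P3(miss), P7@t=19}
    N9 x:[29,46] y:[47/3,23] z:[28,52] -> miss, prune
  N8 x:[12,41] y:[67/3,83/3] z:[19,48] -> hit [67/3,83/3], descend [5, 10]
    N5 x:[12,28] y:[67/3,26] z:[19,48] -> hit [67/3,26], descend [2, 11]
      N2 x:[19,28] y:[67/3,26] z:[44,48] -> miss, prune
      N11 x:[12,15] y:[71/3,77/3] z:[19,48] -> miss, prune
    N10 x:[28,41] y:[71/3,83/3] z:[19,42] -> miss, prune

order=[0, 3, 1, 4, 6, 9, 8, 5, 2, 11, 10]  |boxes|=11  |leaves|=1  hit=P7

== RESULT ==
[0, 3, 1, 4, 6, 9, 8, 5, 2, 11, 10]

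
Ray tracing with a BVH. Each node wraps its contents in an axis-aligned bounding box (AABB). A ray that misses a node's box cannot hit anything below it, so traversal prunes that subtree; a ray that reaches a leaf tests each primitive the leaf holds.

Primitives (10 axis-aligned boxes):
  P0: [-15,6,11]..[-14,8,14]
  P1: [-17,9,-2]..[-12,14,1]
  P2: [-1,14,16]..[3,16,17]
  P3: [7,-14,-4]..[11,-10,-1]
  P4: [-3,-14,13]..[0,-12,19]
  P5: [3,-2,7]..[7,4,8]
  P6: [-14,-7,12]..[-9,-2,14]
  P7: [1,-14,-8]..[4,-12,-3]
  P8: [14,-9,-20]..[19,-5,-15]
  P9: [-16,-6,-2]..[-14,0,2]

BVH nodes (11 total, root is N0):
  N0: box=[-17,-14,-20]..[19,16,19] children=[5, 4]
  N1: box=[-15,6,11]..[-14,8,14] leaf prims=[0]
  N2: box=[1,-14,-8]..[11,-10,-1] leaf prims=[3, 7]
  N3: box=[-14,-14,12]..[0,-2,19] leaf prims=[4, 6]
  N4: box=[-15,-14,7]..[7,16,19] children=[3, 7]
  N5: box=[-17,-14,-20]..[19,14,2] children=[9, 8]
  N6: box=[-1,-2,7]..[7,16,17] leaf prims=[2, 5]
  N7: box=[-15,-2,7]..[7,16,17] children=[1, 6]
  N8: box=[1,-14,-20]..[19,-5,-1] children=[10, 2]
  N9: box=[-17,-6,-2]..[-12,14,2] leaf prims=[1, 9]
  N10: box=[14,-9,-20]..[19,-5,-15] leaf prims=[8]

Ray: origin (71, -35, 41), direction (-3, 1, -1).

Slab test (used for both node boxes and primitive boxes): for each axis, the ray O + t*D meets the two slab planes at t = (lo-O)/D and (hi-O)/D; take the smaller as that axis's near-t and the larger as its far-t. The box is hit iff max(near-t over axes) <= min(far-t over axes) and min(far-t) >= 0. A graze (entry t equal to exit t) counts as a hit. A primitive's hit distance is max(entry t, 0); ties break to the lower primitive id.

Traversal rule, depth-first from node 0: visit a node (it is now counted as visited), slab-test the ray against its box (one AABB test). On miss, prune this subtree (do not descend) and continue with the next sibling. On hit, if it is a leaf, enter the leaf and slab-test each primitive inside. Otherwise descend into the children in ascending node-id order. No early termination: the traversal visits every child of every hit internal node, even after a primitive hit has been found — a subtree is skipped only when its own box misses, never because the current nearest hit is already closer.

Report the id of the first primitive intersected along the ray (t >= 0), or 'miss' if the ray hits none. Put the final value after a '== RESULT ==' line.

Walk:
N0 x:[52/3,88/3] y:[21,51] z:[22,61] -> hit [22,88/3], descend [4, 5]
  N4 x:[64/3,86/3] y:[21,51] z:[22,34] -> hit [22,86/3], descend [3, 7]
    N3 x:[71/3,85/3] y:[21,33] z:[22,29] -> hit [71/3,85/3] leaf, test {P4(miss), P6@t=28}
    N7 x:[64/3,86/3] y:[33,51] z:[24,34] -> miss, prune
  N5 x:[52/3,88/3] y:[21,49] z:[39,61] -> miss, prune

5 AABB tests over nodes [0, 4, 3, 7, 5]; 1 leaf entered; closest P6.

== RESULT ==
6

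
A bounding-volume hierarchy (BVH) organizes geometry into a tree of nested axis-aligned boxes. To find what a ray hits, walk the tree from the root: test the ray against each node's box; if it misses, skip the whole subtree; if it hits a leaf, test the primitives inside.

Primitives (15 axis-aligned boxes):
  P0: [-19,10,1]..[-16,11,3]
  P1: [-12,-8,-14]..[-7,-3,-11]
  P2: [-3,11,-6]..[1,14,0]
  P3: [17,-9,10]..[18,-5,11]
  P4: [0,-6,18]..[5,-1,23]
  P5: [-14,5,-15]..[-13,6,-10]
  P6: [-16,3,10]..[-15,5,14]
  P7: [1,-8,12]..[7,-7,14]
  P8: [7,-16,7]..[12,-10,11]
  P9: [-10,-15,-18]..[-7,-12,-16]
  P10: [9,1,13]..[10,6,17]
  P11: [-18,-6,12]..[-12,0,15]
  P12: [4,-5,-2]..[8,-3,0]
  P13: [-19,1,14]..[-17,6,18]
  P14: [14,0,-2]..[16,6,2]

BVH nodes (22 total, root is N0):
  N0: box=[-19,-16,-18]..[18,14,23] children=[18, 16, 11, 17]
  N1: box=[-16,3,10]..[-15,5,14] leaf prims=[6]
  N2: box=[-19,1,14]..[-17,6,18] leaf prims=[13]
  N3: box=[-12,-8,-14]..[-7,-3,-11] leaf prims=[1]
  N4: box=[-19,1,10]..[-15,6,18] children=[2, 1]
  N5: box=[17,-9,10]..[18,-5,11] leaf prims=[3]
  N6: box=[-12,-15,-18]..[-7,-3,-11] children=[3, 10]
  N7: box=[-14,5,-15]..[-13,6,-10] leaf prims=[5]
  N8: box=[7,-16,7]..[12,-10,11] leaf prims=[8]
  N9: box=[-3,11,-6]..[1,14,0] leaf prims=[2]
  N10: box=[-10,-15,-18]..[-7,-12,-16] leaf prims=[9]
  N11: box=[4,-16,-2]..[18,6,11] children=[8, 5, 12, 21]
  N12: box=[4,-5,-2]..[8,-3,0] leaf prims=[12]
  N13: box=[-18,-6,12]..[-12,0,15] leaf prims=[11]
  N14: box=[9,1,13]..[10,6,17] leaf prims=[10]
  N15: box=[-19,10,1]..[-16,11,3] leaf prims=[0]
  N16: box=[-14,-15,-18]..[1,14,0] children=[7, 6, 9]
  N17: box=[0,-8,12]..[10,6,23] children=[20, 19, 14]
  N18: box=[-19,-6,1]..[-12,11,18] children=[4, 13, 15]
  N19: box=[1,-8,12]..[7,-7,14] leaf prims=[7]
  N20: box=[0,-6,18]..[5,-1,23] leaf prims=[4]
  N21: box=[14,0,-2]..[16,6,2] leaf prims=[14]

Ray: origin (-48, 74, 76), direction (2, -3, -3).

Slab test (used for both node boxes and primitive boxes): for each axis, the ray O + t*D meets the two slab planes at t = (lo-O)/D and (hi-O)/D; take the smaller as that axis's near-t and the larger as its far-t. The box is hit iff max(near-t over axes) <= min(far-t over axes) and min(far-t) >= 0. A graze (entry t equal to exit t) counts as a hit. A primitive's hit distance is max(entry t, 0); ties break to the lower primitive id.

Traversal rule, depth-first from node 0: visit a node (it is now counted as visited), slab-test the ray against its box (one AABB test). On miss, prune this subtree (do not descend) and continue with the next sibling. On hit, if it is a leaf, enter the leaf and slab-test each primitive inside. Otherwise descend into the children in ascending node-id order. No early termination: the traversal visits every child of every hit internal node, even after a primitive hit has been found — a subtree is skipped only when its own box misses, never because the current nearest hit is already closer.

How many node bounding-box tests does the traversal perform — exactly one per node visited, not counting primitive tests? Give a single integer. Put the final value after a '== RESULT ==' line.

Walk:
N0 x:[29/2,33] y:[20,30] z:[53/3,94/3] -> hit [20,30], descend [11, 16, 17, 18]
  N11 x:[26,33] y:[68/3,30] z:[65/3,26] -> hit [26,26], descend [5, 8, 12, 21]
    N5 x:[65/2,33] y:[79/3,83/3] z:[65/3,22] -> miss, prune
    N8 x:[55/2,30] y:[28,30] z:[65/3,23] -> miss, prune
    N12 x:[26,28] y:[77/3,79/3] z:[76/3,26] -> hit [26,26] leaf, test {P12@t=26}
    N21 x:[31,32] y:[68/3,74/3] z:[74/3,26] -> miss, prune
  N16 x:[17,49/2] y:[20,89/3] z:[76/3,94/3] -> miss, prune
  N17 x:[24,29] y:[68/3,82/3] z:[53/3,64/3] -> miss, prune
  N18 x:[29/2,18] y:[21,80/3] z:[58/3,25] -> miss, prune

Summary -> nodes [0, 11, 5, 8, 12, 21, 16, 17, 18]; box-tests=9; leaf-entries=1; first=P12

== RESULT ==
9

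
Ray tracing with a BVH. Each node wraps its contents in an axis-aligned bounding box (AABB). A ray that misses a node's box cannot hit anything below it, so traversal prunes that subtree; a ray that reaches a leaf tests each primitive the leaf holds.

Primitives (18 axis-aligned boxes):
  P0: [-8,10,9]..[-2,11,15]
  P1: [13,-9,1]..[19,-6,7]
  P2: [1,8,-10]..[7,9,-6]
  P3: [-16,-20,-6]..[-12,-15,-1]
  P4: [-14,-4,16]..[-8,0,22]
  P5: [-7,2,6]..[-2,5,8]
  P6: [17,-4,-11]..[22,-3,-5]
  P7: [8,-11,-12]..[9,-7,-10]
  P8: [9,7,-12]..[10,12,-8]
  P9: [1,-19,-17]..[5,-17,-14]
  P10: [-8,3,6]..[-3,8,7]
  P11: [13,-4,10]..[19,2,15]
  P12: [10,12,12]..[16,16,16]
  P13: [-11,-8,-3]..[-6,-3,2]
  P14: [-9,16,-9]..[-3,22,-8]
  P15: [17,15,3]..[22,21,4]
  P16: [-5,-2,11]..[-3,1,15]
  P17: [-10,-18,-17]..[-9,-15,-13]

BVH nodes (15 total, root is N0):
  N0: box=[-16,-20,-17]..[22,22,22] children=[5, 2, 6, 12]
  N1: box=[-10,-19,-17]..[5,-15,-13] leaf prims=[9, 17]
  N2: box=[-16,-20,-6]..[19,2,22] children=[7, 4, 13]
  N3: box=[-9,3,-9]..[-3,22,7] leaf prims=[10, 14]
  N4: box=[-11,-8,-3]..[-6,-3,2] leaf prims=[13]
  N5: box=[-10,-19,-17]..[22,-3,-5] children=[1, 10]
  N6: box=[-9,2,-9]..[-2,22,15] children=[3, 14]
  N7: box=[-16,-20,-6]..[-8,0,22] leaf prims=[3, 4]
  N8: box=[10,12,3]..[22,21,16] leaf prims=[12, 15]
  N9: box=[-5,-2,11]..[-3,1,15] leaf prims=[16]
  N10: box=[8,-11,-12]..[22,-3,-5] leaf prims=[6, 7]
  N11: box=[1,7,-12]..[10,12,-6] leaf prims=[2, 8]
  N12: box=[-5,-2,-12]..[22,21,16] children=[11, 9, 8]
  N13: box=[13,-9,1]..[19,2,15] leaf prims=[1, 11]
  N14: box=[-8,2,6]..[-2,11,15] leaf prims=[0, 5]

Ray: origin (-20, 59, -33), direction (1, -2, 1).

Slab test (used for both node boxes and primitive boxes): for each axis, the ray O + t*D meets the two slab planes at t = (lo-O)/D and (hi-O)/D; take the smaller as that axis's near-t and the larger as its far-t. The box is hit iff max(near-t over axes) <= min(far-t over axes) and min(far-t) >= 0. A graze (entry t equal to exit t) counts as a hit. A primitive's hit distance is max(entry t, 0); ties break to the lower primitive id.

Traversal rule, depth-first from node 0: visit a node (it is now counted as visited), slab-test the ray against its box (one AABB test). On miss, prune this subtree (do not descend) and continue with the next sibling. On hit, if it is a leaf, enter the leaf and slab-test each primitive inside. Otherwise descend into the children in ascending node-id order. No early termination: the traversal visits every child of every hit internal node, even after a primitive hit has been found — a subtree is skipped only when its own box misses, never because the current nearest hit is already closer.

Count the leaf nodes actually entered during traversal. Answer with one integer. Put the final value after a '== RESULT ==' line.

Walk:
N0 x:[4,42] y:[37/2,79/2] z:[16,55] -> hit [37/2,79/2], descend [2, 5, 6, 12]
  N2 x:[4,39] y:[57/2,79/2] z:[27,55] -> hit [57/2,39], descend [4, 7, 13]
    N4 x:[9,14] y:[31,67/2] z:[30,35] -> miss, prune
    N7 x:[4,12] y:[59/2,79/2] z:[27,55] -> miss, prune
    N13 x:[33,39] y:[57/2,34] z:[34,48] -> hit [34,34] leaf, test {P1@t=34, P11(miss)}
  N5 x:[10,42] y:[31,39] z:[16,28] -> miss, prune
  N6 x:[11,18] y:[37/2,57/2] z:[24,48] -> miss, prune
  N12 x:[15,42] y:[19,61/2] z:[21,49] -> hit [21,61/2], descend [8, 9, 11]
    N8 x:[30,42] y:[19,47/2] z:[36,49] -> miss, prune
    N9 x:[15,17] y:[29,61/2] z:[44,48] -> miss, prune
    N11 x:[21,30] y:[47/2,26] z:[21,27] -> hit [47/2,26] leaf, test {P2@t=25, P8(miss)}

Summary -> nodes [0, 2, 4, 7, 13, 5, 6, 12, 8, 9, 11]; box-tests=11; leaf-entries=2; first=P2

== RESULT ==
2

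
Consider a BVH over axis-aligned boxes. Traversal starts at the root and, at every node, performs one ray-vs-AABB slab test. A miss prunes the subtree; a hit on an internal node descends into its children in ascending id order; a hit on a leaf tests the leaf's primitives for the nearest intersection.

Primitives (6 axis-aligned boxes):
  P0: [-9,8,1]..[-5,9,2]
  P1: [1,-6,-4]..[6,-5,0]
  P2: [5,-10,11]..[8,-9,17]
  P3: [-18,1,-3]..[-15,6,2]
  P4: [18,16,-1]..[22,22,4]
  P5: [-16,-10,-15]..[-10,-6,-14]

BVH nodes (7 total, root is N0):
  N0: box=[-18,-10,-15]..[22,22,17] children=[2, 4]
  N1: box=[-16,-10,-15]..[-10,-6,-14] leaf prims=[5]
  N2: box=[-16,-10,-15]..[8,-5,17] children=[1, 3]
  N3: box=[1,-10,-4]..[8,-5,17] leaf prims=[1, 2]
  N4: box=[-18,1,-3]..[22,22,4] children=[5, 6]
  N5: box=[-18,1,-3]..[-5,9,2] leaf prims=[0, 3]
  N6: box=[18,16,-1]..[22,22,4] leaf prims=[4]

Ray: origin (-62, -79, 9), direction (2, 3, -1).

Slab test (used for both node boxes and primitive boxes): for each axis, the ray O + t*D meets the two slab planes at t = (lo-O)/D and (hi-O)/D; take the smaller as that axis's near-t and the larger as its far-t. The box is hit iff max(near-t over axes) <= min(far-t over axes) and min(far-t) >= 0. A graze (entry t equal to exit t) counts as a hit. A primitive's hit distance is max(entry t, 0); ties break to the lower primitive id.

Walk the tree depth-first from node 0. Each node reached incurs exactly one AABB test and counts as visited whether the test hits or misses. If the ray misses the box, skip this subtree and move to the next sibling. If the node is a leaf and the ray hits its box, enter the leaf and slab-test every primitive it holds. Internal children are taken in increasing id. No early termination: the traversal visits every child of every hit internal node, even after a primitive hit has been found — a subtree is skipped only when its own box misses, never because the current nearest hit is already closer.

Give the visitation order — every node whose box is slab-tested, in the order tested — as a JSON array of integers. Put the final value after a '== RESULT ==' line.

Trace the traversal:
N0 x:[22,42] y:[23,101/3] z:[-8,24] -> hit [23,24], descend [2, 4]
  N2 x:[23,35] y:[23,74/3] z:[-8,24] -> hit [23,24], descend [1, 3]
    N1 x:[23,26] y:[23,73/3] z:[23,24] -> hit [23,24] leaf, test {P5@t=23}
    N3 x:[63/2,35] y:[23,74/3] z:[-8,13] -> miss, prune
  N4 x:[22,42] y:[80/3,101/3] z:[5,12] -> miss, prune

Visited [0, 2, 1, 3, 4]. Tests: 5 box, 1 leaf. Nearest: P5.

== RESULT ==
[0, 2, 1, 3, 4]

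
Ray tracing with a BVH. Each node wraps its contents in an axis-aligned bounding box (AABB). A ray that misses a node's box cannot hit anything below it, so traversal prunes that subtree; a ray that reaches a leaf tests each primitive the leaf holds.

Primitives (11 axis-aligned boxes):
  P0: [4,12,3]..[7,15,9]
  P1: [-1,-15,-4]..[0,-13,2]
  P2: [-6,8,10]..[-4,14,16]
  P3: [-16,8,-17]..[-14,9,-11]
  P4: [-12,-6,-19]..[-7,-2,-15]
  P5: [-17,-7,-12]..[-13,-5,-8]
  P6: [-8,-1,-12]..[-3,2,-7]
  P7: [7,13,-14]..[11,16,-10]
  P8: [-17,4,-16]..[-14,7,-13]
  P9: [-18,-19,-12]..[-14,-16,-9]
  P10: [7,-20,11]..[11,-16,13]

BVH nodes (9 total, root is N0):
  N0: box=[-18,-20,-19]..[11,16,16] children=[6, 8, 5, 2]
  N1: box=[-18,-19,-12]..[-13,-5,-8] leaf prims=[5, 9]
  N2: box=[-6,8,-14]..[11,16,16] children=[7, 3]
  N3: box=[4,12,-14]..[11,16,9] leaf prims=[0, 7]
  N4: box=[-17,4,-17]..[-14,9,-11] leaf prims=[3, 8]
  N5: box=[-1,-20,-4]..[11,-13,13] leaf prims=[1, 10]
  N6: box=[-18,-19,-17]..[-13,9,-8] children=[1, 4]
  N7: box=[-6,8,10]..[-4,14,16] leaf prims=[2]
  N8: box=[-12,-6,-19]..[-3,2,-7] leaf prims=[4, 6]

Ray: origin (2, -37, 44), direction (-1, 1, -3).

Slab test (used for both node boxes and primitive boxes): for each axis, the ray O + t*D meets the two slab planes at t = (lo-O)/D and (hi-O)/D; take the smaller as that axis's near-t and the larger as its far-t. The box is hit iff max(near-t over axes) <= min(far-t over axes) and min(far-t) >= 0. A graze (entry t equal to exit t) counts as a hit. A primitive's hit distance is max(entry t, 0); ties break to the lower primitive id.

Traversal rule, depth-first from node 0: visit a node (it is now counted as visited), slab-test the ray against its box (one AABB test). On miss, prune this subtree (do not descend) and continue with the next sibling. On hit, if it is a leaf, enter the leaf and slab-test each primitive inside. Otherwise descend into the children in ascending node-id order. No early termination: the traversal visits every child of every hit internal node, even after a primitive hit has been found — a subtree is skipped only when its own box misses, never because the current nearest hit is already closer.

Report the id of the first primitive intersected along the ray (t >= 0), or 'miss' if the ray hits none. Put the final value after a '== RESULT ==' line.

Traverse from the root:
N0 x:[-9,20] y:[17,53] z:[28/3,21] -> hit [17,20], descend [2, 5, 6, 8]
  N2 x:[-9,8] y:[45,53] z:[28/3,58/3] -> miss, prune
  N5 x:[-9,3] y:[17,24] z:[31/3,16] -> miss, prune
  N6 x:[15,20] y:[18,46] z:[52/3,61/3] -> hit [18,20], descend [1, 4]
    N1 x:[15,20] y:[18,32] z:[52/3,56/3] -> hit [18,56/3] leaf, test {P5(miss), P9@t=18}
    N4 x:[16,19] y:[41,46] z:[55/3,61/3] -> miss, prune
  N8 x:[5,14] y:[31,39] z:[17,21] -> miss, prune

Visited [0, 2, 5, 6, 1, 4, 8]. Tests: 7 box, 1 leaf. Nearest: P9.

== RESULT ==
9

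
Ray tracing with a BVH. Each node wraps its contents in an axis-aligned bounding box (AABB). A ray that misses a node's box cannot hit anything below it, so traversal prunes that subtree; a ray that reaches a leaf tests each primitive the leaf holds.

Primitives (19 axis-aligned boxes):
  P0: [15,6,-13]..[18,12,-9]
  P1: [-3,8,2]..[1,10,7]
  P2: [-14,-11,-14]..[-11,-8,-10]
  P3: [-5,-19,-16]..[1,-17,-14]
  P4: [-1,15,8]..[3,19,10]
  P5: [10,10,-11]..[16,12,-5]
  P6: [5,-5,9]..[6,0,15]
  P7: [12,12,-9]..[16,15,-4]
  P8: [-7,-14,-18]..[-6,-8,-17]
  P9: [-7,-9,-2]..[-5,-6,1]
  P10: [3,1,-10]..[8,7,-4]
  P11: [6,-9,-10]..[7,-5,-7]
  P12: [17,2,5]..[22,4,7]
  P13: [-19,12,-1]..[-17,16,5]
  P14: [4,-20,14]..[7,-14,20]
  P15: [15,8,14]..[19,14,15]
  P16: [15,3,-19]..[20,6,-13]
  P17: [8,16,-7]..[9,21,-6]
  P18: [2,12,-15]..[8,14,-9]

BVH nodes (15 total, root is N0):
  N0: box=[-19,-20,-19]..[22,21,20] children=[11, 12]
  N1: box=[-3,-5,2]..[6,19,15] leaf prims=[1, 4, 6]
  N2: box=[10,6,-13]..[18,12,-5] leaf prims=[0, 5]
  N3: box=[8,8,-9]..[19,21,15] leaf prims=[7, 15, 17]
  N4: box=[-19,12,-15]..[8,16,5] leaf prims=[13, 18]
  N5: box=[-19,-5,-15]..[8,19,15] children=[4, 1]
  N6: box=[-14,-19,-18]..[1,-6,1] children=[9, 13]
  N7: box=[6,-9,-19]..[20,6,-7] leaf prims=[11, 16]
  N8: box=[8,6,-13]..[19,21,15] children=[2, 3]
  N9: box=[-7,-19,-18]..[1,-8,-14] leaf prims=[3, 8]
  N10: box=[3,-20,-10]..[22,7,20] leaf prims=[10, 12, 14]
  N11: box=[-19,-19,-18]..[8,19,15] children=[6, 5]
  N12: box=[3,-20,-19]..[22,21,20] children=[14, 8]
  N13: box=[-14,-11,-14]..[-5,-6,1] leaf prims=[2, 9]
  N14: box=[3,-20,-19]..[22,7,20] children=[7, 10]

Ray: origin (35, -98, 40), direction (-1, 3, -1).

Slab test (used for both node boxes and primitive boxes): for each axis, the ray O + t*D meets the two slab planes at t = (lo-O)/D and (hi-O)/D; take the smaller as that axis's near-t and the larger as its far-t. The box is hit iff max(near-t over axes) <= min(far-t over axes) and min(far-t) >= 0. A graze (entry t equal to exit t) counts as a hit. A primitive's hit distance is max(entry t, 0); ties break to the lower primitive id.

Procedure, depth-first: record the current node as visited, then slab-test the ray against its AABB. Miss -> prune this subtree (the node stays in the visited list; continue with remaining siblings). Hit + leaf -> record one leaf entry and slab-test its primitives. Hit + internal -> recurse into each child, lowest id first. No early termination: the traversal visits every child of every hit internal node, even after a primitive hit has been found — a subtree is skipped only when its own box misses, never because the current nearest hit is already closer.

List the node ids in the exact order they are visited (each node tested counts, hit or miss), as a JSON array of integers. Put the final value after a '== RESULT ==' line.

Traverse from the root:
N0 x:[13,54] y:[26,119/3] z:[20,59] -> hit [26,119/3], descend [11, 12]
  N11 x:[27,54] y:[79/3,39] z:[25,58] -> hit [27,39], descend [5, 6]
    N5 x:[27,54] y:[31,39] z:[25,55] -> hit [31,39], descend [1, 4]
      N1 x:[29,38] y:[31,39] z:[25,38] -> hit [31,38] leaf, test {P1@t=106/3, P4(miss), P6(miss)}
      N4 x:[27,54] y:[110/3,38] z:[35,55] -> hit [110/3,38] leaf, test {P13(miss), P18(miss)}
    N6 x:[34,49] y:[79/3,92/3] z:[39,58] -> miss, prune
  N12 x:[13,32] y:[26,119/3] z:[20,59] -> hit [26,32], descend [8, 14]
    N8 x:[16,27] y:[104/3,119/3] z:[25,53] -> miss, prune
    N14 x:[13,32] y:[26,35] z:[20,59] -> hit [26,32], descend [7, 10]
      N7 x:[15,29] y:[89/3,104/3] z:[47,59] -> miss, prune
      N10 x:[13,32] y:[26,35] z:[20,50] -> hit [26,32] leaf, test {P10(miss), P12(miss), P14(miss)}

Summary -> nodes [0, 11, 5, 1, 4, 6, 12, 8, 14, 7, 10]; box-tests=11; leaf-entries=3; first=P1

== RESULT ==
[0, 11, 5, 1, 4, 6, 12, 8, 14, 7, 10]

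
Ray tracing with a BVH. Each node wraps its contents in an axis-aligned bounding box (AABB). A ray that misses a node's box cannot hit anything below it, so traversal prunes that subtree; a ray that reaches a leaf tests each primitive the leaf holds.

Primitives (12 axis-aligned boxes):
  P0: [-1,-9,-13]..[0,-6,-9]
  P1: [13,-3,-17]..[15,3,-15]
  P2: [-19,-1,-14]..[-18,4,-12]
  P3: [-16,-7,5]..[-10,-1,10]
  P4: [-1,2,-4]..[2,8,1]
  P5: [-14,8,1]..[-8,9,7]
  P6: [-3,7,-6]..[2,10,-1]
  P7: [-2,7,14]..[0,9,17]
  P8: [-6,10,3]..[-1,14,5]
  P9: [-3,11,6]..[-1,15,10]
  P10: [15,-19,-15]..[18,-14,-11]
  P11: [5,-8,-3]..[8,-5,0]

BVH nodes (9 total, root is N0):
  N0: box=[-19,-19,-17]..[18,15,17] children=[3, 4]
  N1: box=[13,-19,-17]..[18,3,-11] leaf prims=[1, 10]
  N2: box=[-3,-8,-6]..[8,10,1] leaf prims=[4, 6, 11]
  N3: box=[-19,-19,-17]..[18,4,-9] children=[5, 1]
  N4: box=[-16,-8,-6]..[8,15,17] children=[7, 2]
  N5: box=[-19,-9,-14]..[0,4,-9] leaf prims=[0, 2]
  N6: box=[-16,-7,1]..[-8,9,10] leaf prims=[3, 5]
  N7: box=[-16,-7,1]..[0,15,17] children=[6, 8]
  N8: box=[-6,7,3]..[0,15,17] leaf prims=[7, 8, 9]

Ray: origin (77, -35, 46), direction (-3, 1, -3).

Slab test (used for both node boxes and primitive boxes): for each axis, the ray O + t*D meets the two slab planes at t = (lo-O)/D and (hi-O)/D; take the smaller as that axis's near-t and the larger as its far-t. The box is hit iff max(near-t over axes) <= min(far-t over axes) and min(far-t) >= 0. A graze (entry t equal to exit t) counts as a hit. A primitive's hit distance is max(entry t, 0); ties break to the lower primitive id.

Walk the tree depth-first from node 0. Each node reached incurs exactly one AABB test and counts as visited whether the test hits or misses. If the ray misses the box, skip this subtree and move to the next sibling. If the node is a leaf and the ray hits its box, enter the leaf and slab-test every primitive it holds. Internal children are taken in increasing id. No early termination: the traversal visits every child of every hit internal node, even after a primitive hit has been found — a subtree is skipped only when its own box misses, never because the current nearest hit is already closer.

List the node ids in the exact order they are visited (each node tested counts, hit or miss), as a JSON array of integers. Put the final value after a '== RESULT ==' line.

Trace the traversal:
N0 x:[59/3,32] y:[16,50] z:[29/3,21] -> hit [59/3,21], descend [3, 4]
  N3 x:[59/3,32] y:[16,39] z:[55/3,21] -> hit [59/3,21], descend [1, 5]
    N1 x:[59/3,64/3] y:[16,38] z:[19,21] -> hit [59/3,21] leaf, test {P1(miss), P10@t=59/3}
    N5 x:[77/3,32] y:[26,39] z:[55/3,20] -> miss, prune
  N4 x:[23,31] y:[27,50] z:[29/3,52/3] -> miss, prune

Summary -> nodes [0, 3, 1, 5, 4]; box-tests=5; leaf-entries=1; first=P10

== RESULT ==
[0, 3, 1, 5, 4]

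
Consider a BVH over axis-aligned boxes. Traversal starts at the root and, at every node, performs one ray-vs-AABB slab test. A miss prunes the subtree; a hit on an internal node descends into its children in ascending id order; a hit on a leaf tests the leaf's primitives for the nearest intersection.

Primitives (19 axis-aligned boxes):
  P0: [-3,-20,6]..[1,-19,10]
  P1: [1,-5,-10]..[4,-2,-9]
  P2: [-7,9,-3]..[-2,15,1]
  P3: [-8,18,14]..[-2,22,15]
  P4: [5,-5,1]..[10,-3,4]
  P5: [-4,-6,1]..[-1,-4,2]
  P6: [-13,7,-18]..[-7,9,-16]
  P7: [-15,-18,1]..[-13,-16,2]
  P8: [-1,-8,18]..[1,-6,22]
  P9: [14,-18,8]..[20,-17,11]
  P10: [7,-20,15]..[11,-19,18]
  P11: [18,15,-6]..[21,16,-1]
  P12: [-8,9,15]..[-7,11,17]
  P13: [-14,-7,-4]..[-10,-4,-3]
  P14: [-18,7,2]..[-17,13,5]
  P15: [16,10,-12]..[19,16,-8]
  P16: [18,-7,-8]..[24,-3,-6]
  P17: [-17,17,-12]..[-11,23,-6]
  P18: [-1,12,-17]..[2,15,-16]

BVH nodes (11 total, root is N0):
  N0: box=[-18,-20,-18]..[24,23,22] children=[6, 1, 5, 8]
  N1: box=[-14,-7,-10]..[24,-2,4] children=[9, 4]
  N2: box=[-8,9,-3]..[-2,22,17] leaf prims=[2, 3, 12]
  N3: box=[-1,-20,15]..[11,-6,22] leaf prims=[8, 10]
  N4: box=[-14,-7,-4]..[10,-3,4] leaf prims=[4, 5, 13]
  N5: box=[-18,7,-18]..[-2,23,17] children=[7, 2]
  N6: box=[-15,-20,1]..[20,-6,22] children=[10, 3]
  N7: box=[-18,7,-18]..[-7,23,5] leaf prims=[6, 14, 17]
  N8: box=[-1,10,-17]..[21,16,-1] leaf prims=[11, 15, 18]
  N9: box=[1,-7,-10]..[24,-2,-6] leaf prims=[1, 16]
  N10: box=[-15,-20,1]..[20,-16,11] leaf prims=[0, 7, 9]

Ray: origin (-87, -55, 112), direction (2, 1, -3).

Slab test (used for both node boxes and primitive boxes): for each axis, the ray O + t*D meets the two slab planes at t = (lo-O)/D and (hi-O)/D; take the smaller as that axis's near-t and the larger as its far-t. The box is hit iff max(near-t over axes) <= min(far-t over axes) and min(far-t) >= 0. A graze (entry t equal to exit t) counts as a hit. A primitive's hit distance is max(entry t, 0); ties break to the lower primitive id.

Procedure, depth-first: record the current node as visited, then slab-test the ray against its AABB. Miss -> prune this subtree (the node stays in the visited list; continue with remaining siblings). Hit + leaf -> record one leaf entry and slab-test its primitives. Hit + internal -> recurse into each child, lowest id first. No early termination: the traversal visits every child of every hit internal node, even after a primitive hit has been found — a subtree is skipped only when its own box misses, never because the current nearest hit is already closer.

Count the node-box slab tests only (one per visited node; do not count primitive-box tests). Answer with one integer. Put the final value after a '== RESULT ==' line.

Traverse from the root:
N0 x:[69/2,111/2] y:[35,78] z:[30,130/3] -> hit [35,130/3], descend [1, 5, 6, 8]
  N1 x:[73/2,111/2] y:[48,53] z:[36,122/3] -> miss, prune
  N5 x:[69/2,85/2] y:[62,78] z:[95/3,130/3] -> miss, prune
  N6 x:[36,107/2] y:[35,49] z:[30,37] -> hit [36,37], descend [3, 10]
    N3 x:[43,49] y:[35,49] z:[30,97/3] -> miss, prune
    N10 x:[36,107/2] y:[35,39] z:[101/3,37] -> hit [36,37] leaf, test {P0(miss), P7@t=37, P9(miss)}
  N8 x:[43,54] y:[65,71] z:[113/3,43] -> miss, prune

Visited [0, 1, 5, 6, 3, 10, 8]. Tests: 7 box, 1 leaf. Nearest: P7.

== RESULT ==
7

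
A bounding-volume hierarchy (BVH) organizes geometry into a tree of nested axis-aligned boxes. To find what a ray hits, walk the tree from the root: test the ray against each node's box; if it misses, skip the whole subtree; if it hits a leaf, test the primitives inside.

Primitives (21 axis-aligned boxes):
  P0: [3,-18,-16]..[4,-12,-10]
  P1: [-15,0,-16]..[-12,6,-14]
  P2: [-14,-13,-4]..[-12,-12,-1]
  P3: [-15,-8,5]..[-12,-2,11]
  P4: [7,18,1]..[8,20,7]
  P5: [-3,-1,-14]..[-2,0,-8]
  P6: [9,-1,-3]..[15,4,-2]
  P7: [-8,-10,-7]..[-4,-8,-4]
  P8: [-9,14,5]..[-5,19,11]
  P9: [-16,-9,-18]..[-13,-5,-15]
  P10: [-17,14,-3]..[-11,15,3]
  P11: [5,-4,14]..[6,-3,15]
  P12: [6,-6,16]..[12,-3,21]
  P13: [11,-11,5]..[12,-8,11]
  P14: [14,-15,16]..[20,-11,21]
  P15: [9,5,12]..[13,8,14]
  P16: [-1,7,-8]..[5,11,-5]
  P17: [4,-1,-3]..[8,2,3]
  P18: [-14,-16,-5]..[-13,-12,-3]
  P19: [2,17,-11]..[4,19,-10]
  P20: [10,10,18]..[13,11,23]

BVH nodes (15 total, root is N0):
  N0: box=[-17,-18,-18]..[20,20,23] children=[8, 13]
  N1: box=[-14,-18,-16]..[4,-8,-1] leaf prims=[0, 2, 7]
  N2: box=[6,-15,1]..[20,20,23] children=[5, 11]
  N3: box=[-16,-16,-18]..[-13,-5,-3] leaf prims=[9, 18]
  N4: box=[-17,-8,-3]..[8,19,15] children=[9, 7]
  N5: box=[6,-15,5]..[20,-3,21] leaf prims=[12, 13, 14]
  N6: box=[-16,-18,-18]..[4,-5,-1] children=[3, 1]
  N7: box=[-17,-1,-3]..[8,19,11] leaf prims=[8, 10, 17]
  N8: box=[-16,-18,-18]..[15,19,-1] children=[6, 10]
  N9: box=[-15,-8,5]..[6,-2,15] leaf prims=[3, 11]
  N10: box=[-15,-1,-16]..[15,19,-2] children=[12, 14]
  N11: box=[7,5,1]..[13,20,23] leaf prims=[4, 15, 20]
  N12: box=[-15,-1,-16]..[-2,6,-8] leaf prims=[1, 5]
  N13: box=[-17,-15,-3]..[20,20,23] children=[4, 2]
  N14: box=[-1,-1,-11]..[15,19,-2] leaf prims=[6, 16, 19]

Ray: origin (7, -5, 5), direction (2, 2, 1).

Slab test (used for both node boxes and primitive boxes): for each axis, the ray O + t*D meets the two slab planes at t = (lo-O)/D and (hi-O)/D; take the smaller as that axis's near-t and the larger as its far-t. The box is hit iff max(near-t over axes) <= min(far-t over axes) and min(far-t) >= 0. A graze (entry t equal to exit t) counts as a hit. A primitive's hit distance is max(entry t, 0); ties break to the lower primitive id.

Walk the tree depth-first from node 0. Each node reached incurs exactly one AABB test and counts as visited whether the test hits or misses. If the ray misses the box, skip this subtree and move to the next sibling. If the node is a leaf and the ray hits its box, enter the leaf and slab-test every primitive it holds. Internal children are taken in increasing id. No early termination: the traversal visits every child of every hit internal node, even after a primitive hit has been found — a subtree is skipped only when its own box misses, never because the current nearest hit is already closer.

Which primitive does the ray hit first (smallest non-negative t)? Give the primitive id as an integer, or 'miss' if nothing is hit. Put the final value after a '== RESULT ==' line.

Trace the traversal:
N0 x:[-12,13/2] y:[-13/2,25/2] z:[-23,18] -> hit [-13/2,13/2], descend [8, 13]
  N8 x:[-23/2,4] y:[-13/2,12] z:[-23,-6] -> miss, prune
  N13 x:[-12,13/2] y:[-5,25/2] z:[-8,18] -> hit [-5,13/2], descend [2, 4]
    N2 x:[-1/2,13/2] y:[-5,25/2] z:[-4,18] -> hit [-1/2,13/2], descend [5, 11]
      N5 x:[-1/2,13/2] y:[-5,1] z:[0,16] -> hit [0,1] leaf, test {P12(miss), P13(miss), P14(miss)}
      N11 x:[0,3] y:[5,25/2] z:[-4,18] -> miss, prune
    N4 x:[-12,1/2] y:[-3/2,12] z:[-8,10] -> hit [-3/2,1/2], descend [7, 9]
      N7 x:[-12,1/2] y:[2,12] z:[-8,6] -> miss, prune
      N9 x:[-11,-1/2] y:[-3/2,3/2] z:[0,10] -> miss, prune

9 AABB tests over nodes [0, 8, 13, 2, 5, 11, 4, 7, 9]; 1 leaf entered; closest miss.

== RESULT ==
miss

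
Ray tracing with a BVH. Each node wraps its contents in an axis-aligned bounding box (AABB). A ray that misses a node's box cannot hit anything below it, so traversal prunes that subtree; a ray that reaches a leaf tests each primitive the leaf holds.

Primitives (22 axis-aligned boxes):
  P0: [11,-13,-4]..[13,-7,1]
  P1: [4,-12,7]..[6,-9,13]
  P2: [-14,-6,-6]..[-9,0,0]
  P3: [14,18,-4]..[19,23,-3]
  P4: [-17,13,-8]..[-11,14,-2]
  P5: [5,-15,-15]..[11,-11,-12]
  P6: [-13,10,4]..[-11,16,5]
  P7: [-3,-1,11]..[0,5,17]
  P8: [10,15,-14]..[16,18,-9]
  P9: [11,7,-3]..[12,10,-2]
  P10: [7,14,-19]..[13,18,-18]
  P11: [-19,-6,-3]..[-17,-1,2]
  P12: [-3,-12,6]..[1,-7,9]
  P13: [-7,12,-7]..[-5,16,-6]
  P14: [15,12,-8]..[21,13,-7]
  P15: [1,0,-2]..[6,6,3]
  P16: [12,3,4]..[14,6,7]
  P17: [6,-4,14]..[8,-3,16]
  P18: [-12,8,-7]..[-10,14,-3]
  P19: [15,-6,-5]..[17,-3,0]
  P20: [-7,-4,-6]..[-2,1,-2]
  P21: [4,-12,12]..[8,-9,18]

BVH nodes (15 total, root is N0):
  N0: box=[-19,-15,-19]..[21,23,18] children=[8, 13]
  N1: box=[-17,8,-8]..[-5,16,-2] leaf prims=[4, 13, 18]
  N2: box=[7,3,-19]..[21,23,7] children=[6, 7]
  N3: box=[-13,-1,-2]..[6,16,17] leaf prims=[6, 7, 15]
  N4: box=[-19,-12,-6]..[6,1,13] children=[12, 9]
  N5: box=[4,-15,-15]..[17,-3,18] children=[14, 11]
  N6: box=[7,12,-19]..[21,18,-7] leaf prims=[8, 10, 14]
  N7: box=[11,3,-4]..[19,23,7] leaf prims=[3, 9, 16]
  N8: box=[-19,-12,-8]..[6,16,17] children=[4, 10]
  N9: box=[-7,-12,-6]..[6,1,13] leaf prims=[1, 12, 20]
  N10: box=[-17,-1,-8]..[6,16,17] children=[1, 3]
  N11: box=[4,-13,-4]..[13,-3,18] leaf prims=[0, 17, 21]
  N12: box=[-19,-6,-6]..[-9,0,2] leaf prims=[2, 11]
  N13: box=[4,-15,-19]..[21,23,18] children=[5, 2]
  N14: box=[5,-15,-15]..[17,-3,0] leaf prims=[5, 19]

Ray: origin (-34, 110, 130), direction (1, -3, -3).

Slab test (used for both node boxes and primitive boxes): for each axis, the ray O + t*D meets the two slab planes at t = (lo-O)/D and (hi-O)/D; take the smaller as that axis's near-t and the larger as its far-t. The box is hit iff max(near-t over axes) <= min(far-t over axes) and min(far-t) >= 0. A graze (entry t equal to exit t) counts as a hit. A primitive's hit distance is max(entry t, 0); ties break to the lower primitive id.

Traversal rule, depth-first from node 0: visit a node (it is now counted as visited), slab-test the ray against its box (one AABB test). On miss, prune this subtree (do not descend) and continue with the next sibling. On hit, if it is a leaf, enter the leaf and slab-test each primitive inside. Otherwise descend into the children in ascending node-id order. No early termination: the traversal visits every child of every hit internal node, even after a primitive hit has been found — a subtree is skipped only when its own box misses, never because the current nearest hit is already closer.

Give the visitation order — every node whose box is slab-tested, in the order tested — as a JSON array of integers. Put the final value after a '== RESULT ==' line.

Trace the traversal:
N0 x:[15,55] y:[29,125/3] z:[112/3,149/3] -> hit [112/3,125/3], descend [8, 13]
  N8 x:[15,40] y:[94/3,122/3] z:[113/3,46] -> hit [113/3,40], descend [4, 10]
    N4 x:[15,40] y:[109/3,122/3] z:[39,136/3] -> hit [39,40], descend [9, 12]
      N9 x:[27,40] y:[109/3,122/3] z:[39,136/3] -> hit [39,40] leaf, test {P1@t=119/3, P12(miss), P20(miss)}
      N12 x:[15,25] y:[110/3,116/3] z:[128/3,136/3] -> miss, prune
    N10 x:[17,40] y:[94/3,37] z:[113/3,46] -> miss, prune
  N13 x:[38,55] y:[29,125/3] z:[112/3,149/3] -> hit [38,125/3], descend [2, 5]
    N2 x:[41,55] y:[29,107/3] z:[41,149/3] -> miss, prune
    N5 x:[38,51] y:[113/3,125/3] z:[112/3,145/3] -> hit [38,125/3], descend [11, 14]
      N11 x:[38,47] y:[113/3,41] z:[112/3,134/3] -> hit [38,41] leaf, test {P0(miss), P17(miss), P21(miss)}
      N14 x:[39,51] y:[113/3,125/3] z:[130/3,145/3] -> miss, prune

Summary -> nodes [0, 8, 4, 9, 12, 10, 13, 2, 5, 11, 14]; box-tests=11; leaf-entries=2; first=P1

== RESULT ==
[0, 8, 4, 9, 12, 10, 13, 2, 5, 11, 14]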